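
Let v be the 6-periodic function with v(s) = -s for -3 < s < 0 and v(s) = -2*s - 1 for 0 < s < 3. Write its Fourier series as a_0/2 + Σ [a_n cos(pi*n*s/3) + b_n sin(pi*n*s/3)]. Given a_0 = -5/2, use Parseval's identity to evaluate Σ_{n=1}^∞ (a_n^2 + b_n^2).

151/8

Parseval: a_0^2/2 + Σ_{n≥1} (a_n^2+b_n^2) = 1/3 ∫_{-3}^{3} v(s)^2 ds = 22.
Subtract a_0^2/2 = 25/8: Σ (a_n^2+b_n^2) = 151/8.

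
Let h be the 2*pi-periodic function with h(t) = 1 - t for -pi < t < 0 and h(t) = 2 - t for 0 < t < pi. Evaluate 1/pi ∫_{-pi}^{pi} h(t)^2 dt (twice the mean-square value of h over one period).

1/pi ∫_{-pi}^{pi} h(t)^2 dt = 1/pi · (pi*(-3*pi + 15 + 2*pi**2)/3) = -pi + 5 + 2*pi**2/3.

-pi + 5 + 2*pi**2/3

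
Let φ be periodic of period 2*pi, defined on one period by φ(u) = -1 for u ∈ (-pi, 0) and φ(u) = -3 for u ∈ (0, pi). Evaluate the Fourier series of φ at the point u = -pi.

-2

At u = -pi the one-sided limits are φ(-pi^-) = -3 and φ(-pi^+) = -1.
By Dirichlet's theorem the series converges to their average, [(-3) + (-1)]/2 = -2.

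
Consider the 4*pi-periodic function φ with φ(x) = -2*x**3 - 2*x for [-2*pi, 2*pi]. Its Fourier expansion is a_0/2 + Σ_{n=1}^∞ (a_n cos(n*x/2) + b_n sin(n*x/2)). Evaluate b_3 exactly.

40/9 - 32*pi**2/3

b_3 = (1/(2*pi)) ∫_{-2*pi}^{2*pi} φ(x) sin(3*x/2) dx.
φ is odd and sin(3*x/2) is odd, so the integrand is even and b_3 = 1/pi ∫_0^{2*pi} φ(x) sin(3*x/2) dx.
Integrating by parts three times (tabular method), an antiderivative of (-2*x**3 - 2*x) sin(3*x/2) is 4*x**3*cos(3*x/2)/3 - 8*x**2*sin(3*x/2)/3 - 20*x*cos(3*x/2)/9 + 40*sin(3*x/2)/27; evaluating from 0 to 2*pi: ∫_{0}^{2*pi} (-2*x**3 - 2*x) sin(3*x/2) dx = (8*pi*(5 - 12*pi**2)/9) - (0) = 8*pi*(5 - 12*pi**2)/9.
Hence b_3 = (1/pi)·(8*pi*(5 - 12*pi**2)/9) = 40/9 - 32*pi**2/3.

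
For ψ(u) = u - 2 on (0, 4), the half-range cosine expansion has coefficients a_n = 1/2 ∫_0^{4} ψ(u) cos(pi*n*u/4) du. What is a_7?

-16/(49*pi**2)

a_7 = 1/2 ∫_0^{4} (u - 2) cos(7*pi*u/4) du.
Integrating by parts (boundary term plus one more integral), an antiderivative of (u - 2) cos(7*pi*u/4) is 4*u*sin(7*pi*u/4)/(7*pi) - 8*sin(7*pi*u/4)/(7*pi) + 16*cos(7*pi*u/4)/(49*pi**2); evaluating from 0 to 4: ∫_{0}^{4} (u - 2) cos(7*pi*u/4) du = (-16/(49*pi**2)) - (16/(49*pi**2)) = -32/(49*pi**2).
Hence a_7 = (1/2)·(-32/(49*pi**2)) = -16/(49*pi**2).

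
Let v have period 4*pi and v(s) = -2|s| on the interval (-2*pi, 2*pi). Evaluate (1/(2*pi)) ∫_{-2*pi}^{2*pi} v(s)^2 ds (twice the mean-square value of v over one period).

(1/(2*pi)) ∫_{-2*pi}^{2*pi} v(s)^2 ds = (1/(2*pi)) · (64*pi**3/3) = 32*pi**2/3.

32*pi**2/3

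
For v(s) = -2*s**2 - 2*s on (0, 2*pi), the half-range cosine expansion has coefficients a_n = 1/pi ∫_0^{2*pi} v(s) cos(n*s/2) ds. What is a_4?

-2

a_4 = 1/pi ∫_0^{2*pi} (-2*s**2 - 2*s) cos(2*s) ds.
Integrating by parts twice (tabular method), an antiderivative of (-2*s**2 - 2*s) cos(2*s) is -s**2*sin(2*s) - s*sin(2*s) - s*cos(2*s) + sin(2*s)/2 - cos(2*s)/2; evaluating from 0 to 2*pi: ∫_{0}^{2*pi} (-2*s**2 - 2*s) cos(2*s) ds = (-2*pi - 1/2) - (-1/2) = -2*pi.
Hence a_4 = (1/pi)·(-2*pi) = -2.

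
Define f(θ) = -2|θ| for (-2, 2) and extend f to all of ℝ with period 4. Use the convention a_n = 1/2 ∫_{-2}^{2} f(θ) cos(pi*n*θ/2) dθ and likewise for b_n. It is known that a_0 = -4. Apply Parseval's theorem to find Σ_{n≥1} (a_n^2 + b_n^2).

8/3

Parseval: a_0^2/2 + Σ_{n≥1} (a_n^2+b_n^2) = 1/2 ∫_{-2}^{2} f(θ)^2 dθ = 32/3.
Subtract a_0^2/2 = 8: Σ (a_n^2+b_n^2) = 8/3.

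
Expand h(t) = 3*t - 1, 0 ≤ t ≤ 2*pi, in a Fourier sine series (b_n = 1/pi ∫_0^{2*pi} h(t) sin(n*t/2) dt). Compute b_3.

b_3 = 1/pi ∫_0^{2*pi} (3*t - 1) sin(3*t/2) dt.
Integrating by parts (boundary term plus one more integral), an antiderivative of (3*t - 1) sin(3*t/2) is -2*t*cos(3*t/2) + 4*sin(3*t/2)/3 + 2*cos(3*t/2)/3; evaluating from 0 to 2*pi: ∫_{0}^{2*pi} (3*t - 1) sin(3*t/2) dt = (-2/3 + 4*pi) - (2/3) = -4/3 + 4*pi.
Hence b_3 = (1/pi)·(-4/3 + 4*pi) = 4 - 4/(3*pi).

4 - 4/(3*pi)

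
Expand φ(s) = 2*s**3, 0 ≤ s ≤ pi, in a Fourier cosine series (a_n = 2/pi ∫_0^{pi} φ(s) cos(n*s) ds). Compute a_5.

12*(4 - 25*pi**2)/(625*pi)

a_5 = 2/pi ∫_0^{pi} (2*s**3) cos(5*s) ds.
Integrating by parts three times (tabular method), an antiderivative of (2*s**3) cos(5*s) is 2*s**3*sin(5*s)/5 + 6*s**2*cos(5*s)/25 - 12*s*sin(5*s)/125 - 12*cos(5*s)/625; evaluating from 0 to pi: ∫_{0}^{pi} (2*s**3) cos(5*s) ds = (12/625 - 6*pi**2/25) - (-12/625) = 24/625 - 6*pi**2/25.
Hence a_5 = (2/pi)·(24/625 - 6*pi**2/25) = 12*(4 - 25*pi**2)/(625*pi).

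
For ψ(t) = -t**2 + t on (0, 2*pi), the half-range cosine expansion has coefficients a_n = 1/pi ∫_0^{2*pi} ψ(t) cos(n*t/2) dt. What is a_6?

-4/9

a_6 = 1/pi ∫_0^{2*pi} (-t**2 + t) cos(3*t) dt.
Integrating by parts twice (tabular method), an antiderivative of (-t**2 + t) cos(3*t) is -t**2*sin(3*t)/3 + t*sin(3*t)/3 - 2*t*cos(3*t)/9 + 2*sin(3*t)/27 + cos(3*t)/9; evaluating from 0 to 2*pi: ∫_{0}^{2*pi} (-t**2 + t) cos(3*t) dt = (1/9 - 4*pi/9) - (1/9) = -4*pi/9.
Hence a_6 = (1/pi)·(-4*pi/9) = -4/9.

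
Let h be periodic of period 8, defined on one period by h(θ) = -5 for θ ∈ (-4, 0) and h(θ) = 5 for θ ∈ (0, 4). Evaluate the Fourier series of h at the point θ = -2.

h is continuous at θ = -2 with value -5, so the series converges to -5 there.

-5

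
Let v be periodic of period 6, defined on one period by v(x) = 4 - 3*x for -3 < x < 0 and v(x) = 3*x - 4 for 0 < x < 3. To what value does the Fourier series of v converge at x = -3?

At x = -3 the one-sided limits are v(-3^-) = 5 and v(-3^+) = 13.
By Dirichlet's theorem the series converges to their average, [(5) + (13)]/2 = 9.

9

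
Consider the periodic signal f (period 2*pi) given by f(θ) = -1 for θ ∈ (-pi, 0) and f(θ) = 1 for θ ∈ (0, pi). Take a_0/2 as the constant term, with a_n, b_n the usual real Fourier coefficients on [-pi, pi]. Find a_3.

a_3 = 1/pi ∫_{-pi}^{pi} f(θ) cos(3*θ) dθ.
f is odd and cos(3*θ) is even, so the integrand is odd over a symmetric interval and the integral vanishes.

0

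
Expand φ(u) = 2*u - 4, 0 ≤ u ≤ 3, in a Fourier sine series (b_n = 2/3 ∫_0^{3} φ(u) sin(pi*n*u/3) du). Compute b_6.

-2/pi

b_6 = 2/3 ∫_0^{3} (2*u - 4) sin(2*pi*u) du.
Integrating by parts (boundary term plus one more integral), an antiderivative of (2*u - 4) sin(2*pi*u) is -u*cos(2*pi*u)/pi + sin(2*pi*u)/(2*pi**2) + 2*cos(2*pi*u)/pi; evaluating from 0 to 3: ∫_{0}^{3} (2*u - 4) sin(2*pi*u) du = (-1/pi) - (2/pi) = -3/pi.
Hence b_6 = (2/3)·(-3/pi) = -2/pi.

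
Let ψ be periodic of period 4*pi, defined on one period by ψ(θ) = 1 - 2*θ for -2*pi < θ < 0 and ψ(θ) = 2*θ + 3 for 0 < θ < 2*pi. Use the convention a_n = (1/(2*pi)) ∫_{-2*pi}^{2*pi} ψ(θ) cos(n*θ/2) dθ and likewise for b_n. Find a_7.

-16/(49*pi)

a_7 = (1/(2*pi)) ∫_{-2*pi}^{2*pi} ψ(θ) cos(7*θ/2) dθ.
Split the integral at the breakpoints.
Integrating by parts (boundary term plus one more integral), an antiderivative of (1 - 2*θ) cos(7*θ/2) is -4*θ*sin(7*θ/2)/7 + 2*sin(7*θ/2)/7 - 8*cos(7*θ/2)/49; evaluating from -2*pi to 0: ∫_{-2*pi}^{0} (1 - 2*θ) cos(7*θ/2) dθ = (-8/49) - (8/49) = -16/49.
Integrating by parts (boundary term plus one more integral), an antiderivative of (2*θ + 3) cos(7*θ/2) is 4*θ*sin(7*θ/2)/7 + 6*sin(7*θ/2)/7 + 8*cos(7*θ/2)/49; evaluating from 0 to 2*pi: ∫_{0}^{2*pi} (2*θ + 3) cos(7*θ/2) dθ = (-8/49) - (8/49) = -16/49.
Summing the pieces and multiplying by (1/(2*pi)) gives a_7 = -16/(49*pi).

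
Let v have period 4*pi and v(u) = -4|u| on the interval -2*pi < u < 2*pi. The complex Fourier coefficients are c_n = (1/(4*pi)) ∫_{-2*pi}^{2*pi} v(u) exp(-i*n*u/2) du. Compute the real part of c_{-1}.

Since v is real-valued, Re(c_{-1}) = (1/(4*pi)) ∫_{-2*pi}^{2*pi} v(u) cos(-u/2) du = a_{1}/2.
v is even and cos(-u/2) is even, so the integrand is even: ∫_{-2*pi}^{2*pi} v(u) cos(-u/2) du = 2∫_0^{2*pi} v(u) cos(-u/2) du.
Integrating by parts (boundary term plus one more integral), an antiderivative of (-4*u) cos(-u/2) is -8*u*sin(u/2) - 16*cos(u/2); evaluating from 0 to 2*pi: ∫_{0}^{2*pi} (-4*u) cos(-u/2) du = (16) - (-16) = 32.
So ∫_{-2*pi}^{2*pi} v(u) cos(-u/2) du = 64.
Hence Re(c_{-1}) = (1/(4*pi))·(64) = 16/pi.

16/pi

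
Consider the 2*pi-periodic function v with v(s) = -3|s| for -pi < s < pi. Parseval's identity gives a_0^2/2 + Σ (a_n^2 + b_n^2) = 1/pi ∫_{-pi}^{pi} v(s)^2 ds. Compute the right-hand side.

1/pi ∫_{-pi}^{pi} v(s)^2 ds = 1/pi · (6*pi**3) = 6*pi**2.

6*pi**2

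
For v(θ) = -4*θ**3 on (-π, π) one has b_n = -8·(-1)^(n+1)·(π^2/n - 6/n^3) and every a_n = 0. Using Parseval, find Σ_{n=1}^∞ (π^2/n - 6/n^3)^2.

Parseval: Σ b_n^2 = (1/π) ∫_{-π}^{π} v(θ)^2 dθ = 32*pi**6/7.
b_n^2 = 64·(π^2/n - 6/n^3)^2, so the sum equals (32*pi**6/7)/64 = pi**6/14.

pi**6/14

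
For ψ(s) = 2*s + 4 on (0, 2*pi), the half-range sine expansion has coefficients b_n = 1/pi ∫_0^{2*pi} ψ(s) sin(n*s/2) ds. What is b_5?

8*(2 + pi)/(5*pi)

b_5 = 1/pi ∫_0^{2*pi} (2*s + 4) sin(5*s/2) ds.
Integrating by parts (boundary term plus one more integral), an antiderivative of (2*s + 4) sin(5*s/2) is -4*s*cos(5*s/2)/5 + 8*sin(5*s/2)/25 - 8*cos(5*s/2)/5; evaluating from 0 to 2*pi: ∫_{0}^{2*pi} (2*s + 4) sin(5*s/2) ds = (8/5 + 8*pi/5) - (-8/5) = 16/5 + 8*pi/5.
Hence b_5 = (1/pi)·(16/5 + 8*pi/5) = 8*(2 + pi)/(5*pi).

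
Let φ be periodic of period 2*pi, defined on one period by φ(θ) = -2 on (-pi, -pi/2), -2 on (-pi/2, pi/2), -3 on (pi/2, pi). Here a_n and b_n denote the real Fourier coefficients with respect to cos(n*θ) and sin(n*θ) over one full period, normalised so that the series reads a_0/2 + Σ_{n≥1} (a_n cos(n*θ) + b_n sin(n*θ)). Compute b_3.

b_3 = 1/pi ∫_{-pi}^{pi} φ(θ) sin(3*θ) dθ.
Split the integral at the breakpoints.
Directly, an antiderivative of (-2) sin(3*θ) is 2*cos(3*θ)/3; evaluating from -pi to -pi/2: ∫_{-pi}^{-pi/2} (-2) sin(3*θ) dθ = (0) - (-2/3) = 2/3.
Directly, an antiderivative of (-2) sin(3*θ) is 2*cos(3*θ)/3; evaluating from -pi/2 to pi/2: ∫_{-pi/2}^{pi/2} (-2) sin(3*θ) dθ = (0) - (0) = 0.
Directly, an antiderivative of (-3) sin(3*θ) is cos(3*θ); evaluating from pi/2 to pi: ∫_{pi/2}^{pi} (-3) sin(3*θ) dθ = (-1) - (0) = -1.
Summing the pieces and multiplying by (1/pi) gives b_3 = -1/(3*pi).

-1/(3*pi)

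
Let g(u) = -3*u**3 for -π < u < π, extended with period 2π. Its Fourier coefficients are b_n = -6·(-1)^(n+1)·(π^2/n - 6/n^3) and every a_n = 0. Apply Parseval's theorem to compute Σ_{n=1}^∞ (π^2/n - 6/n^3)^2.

Parseval: Σ b_n^2 = (1/π) ∫_{-π}^{π} g(u)^2 du = 18*pi**6/7.
b_n^2 = 36·(π^2/n - 6/n^3)^2, so the sum equals (18*pi**6/7)/36 = pi**6/14.

pi**6/14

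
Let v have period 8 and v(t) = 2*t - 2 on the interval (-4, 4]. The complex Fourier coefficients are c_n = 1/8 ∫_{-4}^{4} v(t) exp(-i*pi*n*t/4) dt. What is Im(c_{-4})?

-2/pi

Since v is real-valued, Im(c_{-4}) = -1/8 ∫_{-4}^{4} v(t) sin(-pi*t) dt = b_{4}/2.
Integrating by parts (boundary term plus one more integral), an antiderivative of (2*t - 2) sin(-pi*t) is 2*t*cos(pi*t)/pi - 2*sin(pi*t)/pi**2 - 2*cos(pi*t)/pi; evaluating from -4 to 4: ∫_{-4}^{4} (2*t - 2) sin(-pi*t) dt = (6/pi) - (-10/pi) = 16/pi.
Hence Im(c_{-4}) = (-1/8)·(16/pi) = -2/pi.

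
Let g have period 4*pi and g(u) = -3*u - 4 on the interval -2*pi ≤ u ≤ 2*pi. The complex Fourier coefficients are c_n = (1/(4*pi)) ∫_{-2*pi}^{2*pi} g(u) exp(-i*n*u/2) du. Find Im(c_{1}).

Since g is real-valued, Im(c_{1}) = -(1/(4*pi)) ∫_{-2*pi}^{2*pi} g(u) sin(u/2) du = -b_{1}/2.
Integrating by parts (boundary term plus one more integral), an antiderivative of (-3*u - 4) sin(u/2) is 6*u*cos(u/2) - 12*sin(u/2) + 8*cos(u/2); evaluating from -2*pi to 2*pi: ∫_{-2*pi}^{2*pi} (-3*u - 4) sin(u/2) du = (-12*pi - 8) - (-8 + 12*pi) = -24*pi.
Hence Im(c_{1}) = (-1/(4*pi))·(-24*pi) = 6.

6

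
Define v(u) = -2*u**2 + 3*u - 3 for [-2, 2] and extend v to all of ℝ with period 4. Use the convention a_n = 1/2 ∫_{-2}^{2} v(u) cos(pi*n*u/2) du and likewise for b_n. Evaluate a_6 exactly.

-8/(9*pi**2)

a_6 = 1/2 ∫_{-2}^{2} v(u) cos(3*pi*u) du.
Integrating by parts twice (tabular method), an antiderivative of (-2*u**2 + 3*u - 3) cos(3*pi*u) is -2*u**2*sin(3*pi*u)/(3*pi) + u*sin(3*pi*u)/pi - 4*u*cos(3*pi*u)/(9*pi**2) - sin(3*pi*u)/pi + 4*sin(3*pi*u)/(27*pi**3) + cos(3*pi*u)/(3*pi**2); evaluating from -2 to 2: ∫_{-2}^{2} (-2*u**2 + 3*u - 3) cos(3*pi*u) du = (-5/(9*pi**2)) - (11/(9*pi**2)) = -16/(9*pi**2).
Hence a_6 = (1/2)·(-16/(9*pi**2)) = -8/(9*pi**2).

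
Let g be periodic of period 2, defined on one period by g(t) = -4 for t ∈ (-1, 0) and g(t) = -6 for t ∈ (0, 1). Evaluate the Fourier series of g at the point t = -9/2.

-4

t = -9/2 differs from t = -1/2 by -2 full period(s), and the series is 2-periodic.
g is continuous at t = -1/2 with value -4, so the series converges to -4 there.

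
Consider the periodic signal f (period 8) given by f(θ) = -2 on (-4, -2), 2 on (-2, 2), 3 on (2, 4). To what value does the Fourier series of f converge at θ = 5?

-2

θ = 5 differs from θ = -3 by 1 full period(s), and the series is 8-periodic.
f is continuous at θ = -3 with value -2, so the series converges to -2 there.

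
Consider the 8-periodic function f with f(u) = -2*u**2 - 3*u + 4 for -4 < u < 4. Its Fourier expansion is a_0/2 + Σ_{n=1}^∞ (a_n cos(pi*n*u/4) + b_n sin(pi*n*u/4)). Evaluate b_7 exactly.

-24/(7*pi)

b_7 = 1/4 ∫_{-4}^{4} f(u) sin(7*pi*u/4) du.
Integrating by parts twice (tabular method), an antiderivative of (-2*u**2 - 3*u + 4) sin(7*pi*u/4) is 8*u**2*cos(7*pi*u/4)/(7*pi) - 64*u*sin(7*pi*u/4)/(49*pi**2) + 12*u*cos(7*pi*u/4)/(7*pi) - 48*sin(7*pi*u/4)/(49*pi**2) - 16*cos(7*pi*u/4)/(7*pi) - 256*cos(7*pi*u/4)/(343*pi**3); evaluating from -4 to 4: ∫_{-4}^{4} (-2*u**2 - 3*u + 4) sin(7*pi*u/4) du = (32*(8 - 245*pi**2)/(343*pi**3)) - (64*(4 - 49*pi**2)/(343*pi**3)) = -96/(7*pi).
Hence b_7 = (1/4)·(-96/(7*pi)) = -24/(7*pi).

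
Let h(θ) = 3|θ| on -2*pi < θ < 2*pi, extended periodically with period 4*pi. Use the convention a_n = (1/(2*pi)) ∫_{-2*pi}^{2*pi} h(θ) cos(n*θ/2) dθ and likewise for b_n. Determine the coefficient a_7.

a_7 = (1/(2*pi)) ∫_{-2*pi}^{2*pi} h(θ) cos(7*θ/2) dθ.
h is even and cos(7*θ/2) is even, so the integrand is even and a_7 = 1/pi ∫_0^{2*pi} h(θ) cos(7*θ/2) dθ.
Integrating by parts (boundary term plus one more integral), an antiderivative of (3*θ) cos(7*θ/2) is 6*θ*sin(7*θ/2)/7 + 12*cos(7*θ/2)/49; evaluating from 0 to 2*pi: ∫_{0}^{2*pi} (3*θ) cos(7*θ/2) dθ = (-12/49) - (12/49) = -24/49.
Hence a_7 = (1/pi)·(-24/49) = -24/(49*pi).

-24/(49*pi)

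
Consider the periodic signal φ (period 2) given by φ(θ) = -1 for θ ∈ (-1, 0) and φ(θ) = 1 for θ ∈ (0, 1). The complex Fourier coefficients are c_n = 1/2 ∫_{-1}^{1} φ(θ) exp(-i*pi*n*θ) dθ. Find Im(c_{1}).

-2/pi

Since φ is real-valued, Im(c_{1}) = -1/2 ∫_{-1}^{1} φ(θ) sin(pi*θ) dθ = -b_{1}/2.
φ is odd and sin(pi*θ) is odd, so the integrand is even: ∫_{-1}^{1} φ(θ) sin(pi*θ) dθ = 2∫_0^{1} φ(θ) sin(pi*θ) dθ.
Directly, an antiderivative of (1) sin(pi*θ) is -cos(pi*θ)/pi; evaluating from 0 to 1: ∫_{0}^{1} (1) sin(pi*θ) dθ = (1/pi) - (-1/pi) = 2/pi.
So ∫_{-1}^{1} φ(θ) sin(pi*θ) dθ = 4/pi.
Hence Im(c_{1}) = (-1/2)·(4/pi) = -2/pi.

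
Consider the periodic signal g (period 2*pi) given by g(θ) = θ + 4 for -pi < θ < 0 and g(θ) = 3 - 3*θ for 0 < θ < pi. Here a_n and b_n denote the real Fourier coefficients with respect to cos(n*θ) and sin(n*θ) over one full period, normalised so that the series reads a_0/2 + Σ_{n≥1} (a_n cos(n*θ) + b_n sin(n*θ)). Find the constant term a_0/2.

a_0 = 1/pi ∫_{-pi}^{pi} g(θ) dθ = 1/pi · (pi*(7 - 2*pi)) = 7 - 2*pi.
So the constant term a_0/2 = 7/2 - pi.

7/2 - pi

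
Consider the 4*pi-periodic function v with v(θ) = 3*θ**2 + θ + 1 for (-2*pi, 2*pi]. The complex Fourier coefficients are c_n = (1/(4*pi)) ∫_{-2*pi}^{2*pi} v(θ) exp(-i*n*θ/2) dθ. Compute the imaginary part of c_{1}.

Since v is real-valued, Im(c_{1}) = -(1/(4*pi)) ∫_{-2*pi}^{2*pi} v(θ) sin(θ/2) dθ = -b_{1}/2.
Integrating by parts twice (tabular method), an antiderivative of (3*θ**2 + θ + 1) sin(θ/2) is -6*θ**2*cos(θ/2) + 24*θ*sin(θ/2) - 2*θ*cos(θ/2) + 4*sin(θ/2) + 46*cos(θ/2); evaluating from -2*pi to 2*pi: ∫_{-2*pi}^{2*pi} (3*θ**2 + θ + 1) sin(θ/2) dθ = (-46 + 4*pi + 24*pi**2) - (-46 - 4*pi + 24*pi**2) = 8*pi.
Hence Im(c_{1}) = (-1/(4*pi))·(8*pi) = -2.

-2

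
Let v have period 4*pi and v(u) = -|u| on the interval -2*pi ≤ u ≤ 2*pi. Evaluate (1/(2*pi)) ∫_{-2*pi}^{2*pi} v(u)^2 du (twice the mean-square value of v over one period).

8*pi**2/3

(1/(2*pi)) ∫_{-2*pi}^{2*pi} v(u)^2 du = (1/(2*pi)) · (16*pi**3/3) = 8*pi**2/3.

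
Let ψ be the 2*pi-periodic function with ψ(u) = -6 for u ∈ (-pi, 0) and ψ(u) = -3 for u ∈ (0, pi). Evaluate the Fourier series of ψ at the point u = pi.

u = pi differs from u = -pi by 1 full period(s), and the series is 2*pi-periodic.
At u = -pi the one-sided limits are ψ(-pi^-) = -3 and ψ(-pi^+) = -6.
By Dirichlet's theorem the series converges to their average, [(-3) + (-6)]/2 = -9/2.

-9/2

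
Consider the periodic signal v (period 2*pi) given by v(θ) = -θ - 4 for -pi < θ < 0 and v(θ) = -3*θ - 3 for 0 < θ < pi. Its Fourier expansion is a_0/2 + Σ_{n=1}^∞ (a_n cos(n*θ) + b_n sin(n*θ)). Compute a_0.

a_0 = 1/pi ∫_{-pi}^{pi} v(θ) dθ = 1/pi · (-pi*(pi + 7)) = -7 - pi.

-7 - pi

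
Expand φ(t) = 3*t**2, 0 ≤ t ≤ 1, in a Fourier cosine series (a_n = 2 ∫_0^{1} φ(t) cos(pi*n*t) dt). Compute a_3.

a_3 = 2 ∫_0^{1} (3*t**2) cos(3*pi*t) dt.
Integrating by parts twice (tabular method), an antiderivative of (3*t**2) cos(3*pi*t) is t**2*sin(3*pi*t)/pi + 2*t*cos(3*pi*t)/(3*pi**2) - 2*sin(3*pi*t)/(9*pi**3); evaluating from 0 to 1: ∫_{0}^{1} (3*t**2) cos(3*pi*t) dt = (-2/(3*pi**2)) - (0) = -2/(3*pi**2).
Hence a_3 = 2·(-2/(3*pi**2)) = -4/(3*pi**2).

-4/(3*pi**2)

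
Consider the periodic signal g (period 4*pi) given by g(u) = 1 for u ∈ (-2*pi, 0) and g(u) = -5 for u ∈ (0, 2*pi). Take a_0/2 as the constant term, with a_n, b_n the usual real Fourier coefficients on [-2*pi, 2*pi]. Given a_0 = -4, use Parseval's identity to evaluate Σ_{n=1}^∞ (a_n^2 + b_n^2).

18

Parseval: a_0^2/2 + Σ_{n≥1} (a_n^2+b_n^2) = (1/(2*pi)) ∫_{-2*pi}^{2*pi} g(u)^2 du = 26.
Subtract a_0^2/2 = 8: Σ (a_n^2+b_n^2) = 18.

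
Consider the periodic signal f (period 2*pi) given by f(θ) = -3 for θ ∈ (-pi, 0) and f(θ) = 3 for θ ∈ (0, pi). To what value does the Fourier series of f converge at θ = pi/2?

3

f is continuous at θ = pi/2 with value 3, so the series converges to 3 there.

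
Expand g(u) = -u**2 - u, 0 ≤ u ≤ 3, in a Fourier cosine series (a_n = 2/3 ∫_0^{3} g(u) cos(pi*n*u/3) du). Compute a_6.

-1/pi**2

a_6 = 2/3 ∫_0^{3} (-u**2 - u) cos(2*pi*u) du.
Integrating by parts twice (tabular method), an antiderivative of (-u**2 - u) cos(2*pi*u) is -u**2*sin(2*pi*u)/(2*pi) - u*sin(2*pi*u)/(2*pi) - u*cos(2*pi*u)/(2*pi**2) + sin(2*pi*u)/(4*pi**3) - cos(2*pi*u)/(4*pi**2); evaluating from 0 to 3: ∫_{0}^{3} (-u**2 - u) cos(2*pi*u) du = (-7/(4*pi**2)) - (-1/(4*pi**2)) = -3/(2*pi**2).
Hence a_6 = (2/3)·(-3/(2*pi**2)) = -1/pi**2.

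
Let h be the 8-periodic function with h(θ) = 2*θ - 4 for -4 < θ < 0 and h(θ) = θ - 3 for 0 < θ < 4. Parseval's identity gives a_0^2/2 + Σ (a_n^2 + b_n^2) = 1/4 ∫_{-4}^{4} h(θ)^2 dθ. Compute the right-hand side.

215/3

1/4 ∫_{-4}^{4} h(θ)^2 dθ = 1/4 · (860/3) = 215/3.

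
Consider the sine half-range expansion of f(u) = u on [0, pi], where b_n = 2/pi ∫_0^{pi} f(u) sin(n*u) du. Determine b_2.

b_2 = 2/pi ∫_0^{pi} (u) sin(2*u) du.
Integrating by parts (boundary term plus one more integral), an antiderivative of (u) sin(2*u) is -u*cos(2*u)/2 + sin(2*u)/4; evaluating from 0 to pi: ∫_{0}^{pi} (u) sin(2*u) du = (-pi/2) - (0) = -pi/2.
Hence b_2 = (2/pi)·(-pi/2) = -1.

-1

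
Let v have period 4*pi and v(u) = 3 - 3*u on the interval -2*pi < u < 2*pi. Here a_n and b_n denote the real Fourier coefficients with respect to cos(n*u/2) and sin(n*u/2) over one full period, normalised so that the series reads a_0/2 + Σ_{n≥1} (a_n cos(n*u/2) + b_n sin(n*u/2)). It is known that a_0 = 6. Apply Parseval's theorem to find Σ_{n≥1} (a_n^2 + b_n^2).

24*pi**2

Parseval: a_0^2/2 + Σ_{n≥1} (a_n^2+b_n^2) = (1/(2*pi)) ∫_{-2*pi}^{2*pi} v(u)^2 du = 18 + 24*pi**2.
Subtract a_0^2/2 = 18: Σ (a_n^2+b_n^2) = 24*pi**2.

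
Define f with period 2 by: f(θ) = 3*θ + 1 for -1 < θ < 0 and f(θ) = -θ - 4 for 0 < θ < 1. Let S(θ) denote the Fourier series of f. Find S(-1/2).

-1/2

f is continuous at θ = -1/2 with value -1/2, so the series converges to -1/2 there.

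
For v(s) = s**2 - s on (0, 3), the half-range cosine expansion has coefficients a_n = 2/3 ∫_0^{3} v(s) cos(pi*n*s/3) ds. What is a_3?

-8/(3*pi**2)

a_3 = 2/3 ∫_0^{3} (s**2 - s) cos(pi*s) ds.
Integrating by parts twice (tabular method), an antiderivative of (s**2 - s) cos(pi*s) is s**2*sin(pi*s)/pi - s*sin(pi*s)/pi + 2*s*cos(pi*s)/pi**2 - 2*sin(pi*s)/pi**3 - cos(pi*s)/pi**2; evaluating from 0 to 3: ∫_{0}^{3} (s**2 - s) cos(pi*s) ds = (-5/pi**2) - (-1/pi**2) = -4/pi**2.
Hence a_3 = (2/3)·(-4/pi**2) = -8/(3*pi**2).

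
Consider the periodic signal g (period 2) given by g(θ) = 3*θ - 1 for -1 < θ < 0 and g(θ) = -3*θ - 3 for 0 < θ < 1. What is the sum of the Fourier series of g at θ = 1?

-5

At θ = 1 the one-sided limits are g(1^-) = -6 and g(1^+) = -4.
By Dirichlet's theorem the series converges to their average, [(-6) + (-4)]/2 = -5.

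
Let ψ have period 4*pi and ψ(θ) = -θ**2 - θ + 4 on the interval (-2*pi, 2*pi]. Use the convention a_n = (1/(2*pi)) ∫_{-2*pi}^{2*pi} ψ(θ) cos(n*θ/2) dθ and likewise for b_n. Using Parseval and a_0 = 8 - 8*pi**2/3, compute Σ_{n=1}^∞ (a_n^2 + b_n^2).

Parseval: a_0^2/2 + Σ_{n≥1} (a_n^2+b_n^2) = (1/(2*pi)) ∫_{-2*pi}^{2*pi} ψ(θ)^2 dθ = -56*pi**2/3 + 32 + 32*pi**4/5.
Subtract a_0^2/2 = 32*(3 - pi**2)**2/9: Σ (a_n^2+b_n^2) = 8*pi**2*(15 + 16*pi**2)/45.

8*pi**2*(15 + 16*pi**2)/45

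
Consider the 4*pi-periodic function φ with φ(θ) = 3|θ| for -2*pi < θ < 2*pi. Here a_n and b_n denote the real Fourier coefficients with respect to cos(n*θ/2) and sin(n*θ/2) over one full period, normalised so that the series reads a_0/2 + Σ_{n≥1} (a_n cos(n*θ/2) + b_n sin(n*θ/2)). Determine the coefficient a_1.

a_1 = (1/(2*pi)) ∫_{-2*pi}^{2*pi} φ(θ) cos(θ/2) dθ.
φ is even and cos(θ/2) is even, so the integrand is even and a_1 = 1/pi ∫_0^{2*pi} φ(θ) cos(θ/2) dθ.
Integrating by parts (boundary term plus one more integral), an antiderivative of (3*θ) cos(θ/2) is 6*θ*sin(θ/2) + 12*cos(θ/2); evaluating from 0 to 2*pi: ∫_{0}^{2*pi} (3*θ) cos(θ/2) dθ = (-12) - (12) = -24.
Hence a_1 = (1/pi)·(-24) = -24/pi.

-24/pi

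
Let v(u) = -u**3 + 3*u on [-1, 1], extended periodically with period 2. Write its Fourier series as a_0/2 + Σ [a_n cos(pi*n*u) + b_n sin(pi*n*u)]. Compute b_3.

b_3 = ∫_{-1}^{1} v(u) sin(3*pi*u) du.
v is odd and sin(3*pi*u) is odd, so the integrand is even and b_3 = 2 ∫_0^{1} v(u) sin(3*pi*u) du.
Integrating by parts three times (tabular method), an antiderivative of (-u**3 + 3*u) sin(3*pi*u) is u**3*cos(3*pi*u)/(3*pi) - u**2*sin(3*pi*u)/(3*pi**2) - u*cos(3*pi*u)/pi - 2*u*cos(3*pi*u)/(9*pi**3) + 2*sin(3*pi*u)/(27*pi**4) + sin(3*pi*u)/(3*pi**2); evaluating from 0 to 1: ∫_{0}^{1} (-u**3 + 3*u) sin(3*pi*u) du = (2*(1 + 3*pi**2)/(9*pi**3)) - (0) = 2*(1 + 3*pi**2)/(9*pi**3).
Hence b_3 = 2·(2*(1 + 3*pi**2)/(9*pi**3)) = 4*(1 + 3*pi**2)/(9*pi**3).

4*(1 + 3*pi**2)/(9*pi**3)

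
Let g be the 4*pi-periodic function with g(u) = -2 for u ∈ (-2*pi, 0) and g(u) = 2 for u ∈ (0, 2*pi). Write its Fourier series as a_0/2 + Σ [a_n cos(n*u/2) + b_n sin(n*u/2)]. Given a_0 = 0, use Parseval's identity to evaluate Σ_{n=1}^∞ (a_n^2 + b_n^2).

Parseval: a_0^2/2 + Σ_{n≥1} (a_n^2+b_n^2) = (1/(2*pi)) ∫_{-2*pi}^{2*pi} g(u)^2 du = 8.
Subtract a_0^2/2 = 0: Σ (a_n^2+b_n^2) = 8.

8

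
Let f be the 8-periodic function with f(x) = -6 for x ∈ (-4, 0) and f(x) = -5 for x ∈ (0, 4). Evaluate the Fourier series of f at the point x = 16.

x = 16 differs from x = 0 by 2 full period(s), and the series is 8-periodic.
At x = 0 the one-sided limits are f(0^-) = -6 and f(0^+) = -5.
By Dirichlet's theorem the series converges to their average, [(-6) + (-5)]/2 = -11/2.

-11/2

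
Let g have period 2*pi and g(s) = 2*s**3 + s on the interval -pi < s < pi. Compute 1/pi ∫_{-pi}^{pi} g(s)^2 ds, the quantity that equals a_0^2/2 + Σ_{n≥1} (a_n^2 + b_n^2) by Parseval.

1/pi ∫_{-pi}^{pi} g(s)^2 ds = 1/pi · (2*pi**3*(35 + 84*pi**2 + 60*pi**4)/105) = 2*pi**2*(35 + 84*pi**2 + 60*pi**4)/105.

2*pi**2*(35 + 84*pi**2 + 60*pi**4)/105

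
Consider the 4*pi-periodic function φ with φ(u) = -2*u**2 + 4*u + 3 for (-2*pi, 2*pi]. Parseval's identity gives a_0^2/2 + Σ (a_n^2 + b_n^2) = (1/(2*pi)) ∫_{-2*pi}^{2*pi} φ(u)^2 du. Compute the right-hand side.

18 + 32*pi**2/3 + 128*pi**4/5

(1/(2*pi)) ∫_{-2*pi}^{2*pi} φ(u)^2 du = (1/(2*pi)) · (4*pi*(135 + 80*pi**2 + 192*pi**4)/15) = 18 + 32*pi**2/3 + 128*pi**4/5.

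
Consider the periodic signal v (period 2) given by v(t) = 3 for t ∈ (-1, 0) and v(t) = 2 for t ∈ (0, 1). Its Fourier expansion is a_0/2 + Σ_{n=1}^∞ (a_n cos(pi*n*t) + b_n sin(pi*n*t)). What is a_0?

a_0 = ∫_{-1}^{1} v(t) dt = 5.

5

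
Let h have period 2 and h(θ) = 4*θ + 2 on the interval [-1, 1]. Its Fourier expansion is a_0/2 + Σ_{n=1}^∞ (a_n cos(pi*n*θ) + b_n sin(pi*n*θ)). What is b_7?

8/(7*pi)

b_7 = ∫_{-1}^{1} h(θ) sin(7*pi*θ) dθ.
Integrating by parts (boundary term plus one more integral), an antiderivative of (4*θ + 2) sin(7*pi*θ) is -4*θ*cos(7*pi*θ)/(7*pi) + 4*sin(7*pi*θ)/(49*pi**2) - 2*cos(7*pi*θ)/(7*pi); evaluating from -1 to 1: ∫_{-1}^{1} (4*θ + 2) sin(7*pi*θ) dθ = (6/(7*pi)) - (-2/(7*pi)) = 8/(7*pi).
Hence b_7 = 8/(7*pi).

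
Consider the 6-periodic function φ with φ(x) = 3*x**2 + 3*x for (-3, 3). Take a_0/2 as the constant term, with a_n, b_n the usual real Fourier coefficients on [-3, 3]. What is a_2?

27/pi**2

a_2 = 1/3 ∫_{-3}^{3} φ(x) cos(2*pi*x/3) dx.
Integrating by parts twice (tabular method), an antiderivative of (3*x**2 + 3*x) cos(2*pi*x/3) is 9*x**2*sin(2*pi*x/3)/(2*pi) + 9*x*sin(2*pi*x/3)/(2*pi) + 27*x*cos(2*pi*x/3)/(2*pi**2) - 81*sin(2*pi*x/3)/(4*pi**3) + 27*cos(2*pi*x/3)/(4*pi**2); evaluating from -3 to 3: ∫_{-3}^{3} (3*x**2 + 3*x) cos(2*pi*x/3) dx = (189/(4*pi**2)) - (-135/(4*pi**2)) = 81/pi**2.
Hence a_2 = (1/3)·(81/pi**2) = 27/pi**2.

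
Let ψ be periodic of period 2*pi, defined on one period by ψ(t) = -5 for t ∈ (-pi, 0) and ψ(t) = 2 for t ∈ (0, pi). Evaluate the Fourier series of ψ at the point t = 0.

-3/2

At t = 0 the one-sided limits are ψ(0^-) = -5 and ψ(0^+) = 2.
By Dirichlet's theorem the series converges to their average, [(-5) + (2)]/2 = -3/2.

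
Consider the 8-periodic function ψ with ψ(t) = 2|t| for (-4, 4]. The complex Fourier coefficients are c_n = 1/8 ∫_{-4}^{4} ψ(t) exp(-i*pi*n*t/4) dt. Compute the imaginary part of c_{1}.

Since ψ is real-valued, Im(c_{1}) = -1/8 ∫_{-4}^{4} ψ(t) sin(pi*t/4) dt = -b_{1}/2.
(ψ is even, so the integrand is odd over a symmetric interval and the integral vanishes.)

0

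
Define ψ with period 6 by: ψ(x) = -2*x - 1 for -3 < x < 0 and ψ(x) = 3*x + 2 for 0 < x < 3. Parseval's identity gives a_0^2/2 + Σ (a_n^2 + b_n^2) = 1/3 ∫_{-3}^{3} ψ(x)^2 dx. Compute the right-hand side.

56

1/3 ∫_{-3}^{3} ψ(x)^2 dx = 1/3 · (168) = 56.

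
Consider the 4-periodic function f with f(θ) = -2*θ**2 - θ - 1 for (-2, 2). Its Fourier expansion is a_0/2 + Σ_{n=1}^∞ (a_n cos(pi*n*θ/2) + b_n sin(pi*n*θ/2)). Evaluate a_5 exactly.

32/(25*pi**2)

a_5 = 1/2 ∫_{-2}^{2} f(θ) cos(5*pi*θ/2) dθ.
Integrating by parts twice (tabular method), an antiderivative of (-2*θ**2 - θ - 1) cos(5*pi*θ/2) is -4*θ**2*sin(5*pi*θ/2)/(5*pi) - 2*θ*sin(5*pi*θ/2)/(5*pi) - 16*θ*cos(5*pi*θ/2)/(25*pi**2) - 2*sin(5*pi*θ/2)/(5*pi) + 32*sin(5*pi*θ/2)/(125*pi**3) - 4*cos(5*pi*θ/2)/(25*pi**2); evaluating from -2 to 2: ∫_{-2}^{2} (-2*θ**2 - θ - 1) cos(5*pi*θ/2) dθ = (36/(25*pi**2)) - (-28/(25*pi**2)) = 64/(25*pi**2).
Hence a_5 = (1/2)·(64/(25*pi**2)) = 32/(25*pi**2).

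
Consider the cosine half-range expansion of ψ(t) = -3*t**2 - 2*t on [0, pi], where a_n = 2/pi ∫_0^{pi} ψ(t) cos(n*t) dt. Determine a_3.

4*(2 + 3*pi)/(9*pi)

a_3 = 2/pi ∫_0^{pi} (-3*t**2 - 2*t) cos(3*t) dt.
Integrating by parts twice (tabular method), an antiderivative of (-3*t**2 - 2*t) cos(3*t) is -t**2*sin(3*t) - 2*t*sin(3*t)/3 - 2*t*cos(3*t)/3 + 2*sin(3*t)/9 - 2*cos(3*t)/9; evaluating from 0 to pi: ∫_{0}^{pi} (-3*t**2 - 2*t) cos(3*t) dt = (2/9 + 2*pi/3) - (-2/9) = 4/9 + 2*pi/3.
Hence a_3 = (2/pi)·(4/9 + 2*pi/3) = 4*(2 + 3*pi)/(9*pi).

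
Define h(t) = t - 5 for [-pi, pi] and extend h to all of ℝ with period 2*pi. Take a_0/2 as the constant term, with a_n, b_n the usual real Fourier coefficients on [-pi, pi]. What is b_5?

b_5 = 1/pi ∫_{-pi}^{pi} h(t) sin(5*t) dt.
Integrating by parts (boundary term plus one more integral), an antiderivative of (t - 5) sin(5*t) is -t*cos(5*t)/5 + sin(5*t)/25 + cos(5*t); evaluating from -pi to pi: ∫_{-pi}^{pi} (t - 5) sin(5*t) dt = (-1 + pi/5) - (-1 - pi/5) = 2*pi/5.
Hence b_5 = (1/pi)·(2*pi/5) = 2/5.

2/5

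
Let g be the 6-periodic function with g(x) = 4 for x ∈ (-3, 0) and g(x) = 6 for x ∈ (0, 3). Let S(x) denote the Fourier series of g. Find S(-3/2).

4

g is continuous at x = -3/2 with value 4, so the series converges to 4 there.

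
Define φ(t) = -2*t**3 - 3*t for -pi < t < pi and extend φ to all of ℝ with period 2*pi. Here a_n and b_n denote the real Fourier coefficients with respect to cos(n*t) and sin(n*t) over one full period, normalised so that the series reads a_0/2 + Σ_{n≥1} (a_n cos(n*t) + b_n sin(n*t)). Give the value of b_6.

8/9 + 2*pi**2/3

b_6 = 1/pi ∫_{-pi}^{pi} φ(t) sin(6*t) dt.
φ is odd and sin(6*t) is odd, so the integrand is even and b_6 = 2/pi ∫_0^{pi} φ(t) sin(6*t) dt.
Integrating by parts three times (tabular method), an antiderivative of (-2*t**3 - 3*t) sin(6*t) is t**3*cos(6*t)/3 - t**2*sin(6*t)/6 + 4*t*cos(6*t)/9 - 2*sin(6*t)/27; evaluating from 0 to pi: ∫_{0}^{pi} (-2*t**3 - 3*t) sin(6*t) dt = (pi*(4 + 3*pi**2)/9) - (0) = pi*(4 + 3*pi**2)/9.
Hence b_6 = (2/pi)·(pi*(4 + 3*pi**2)/9) = 8/9 + 2*pi**2/3.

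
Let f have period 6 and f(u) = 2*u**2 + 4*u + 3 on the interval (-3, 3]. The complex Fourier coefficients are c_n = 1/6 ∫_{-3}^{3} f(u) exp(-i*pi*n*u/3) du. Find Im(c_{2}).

Since f is real-valued, Im(c_{2}) = -1/6 ∫_{-3}^{3} f(u) sin(2*pi*u/3) du = -b_{2}/2.
Integrating by parts twice (tabular method), an antiderivative of (2*u**2 + 4*u + 3) sin(2*pi*u/3) is -3*u**2*cos(2*pi*u/3)/pi + 9*u*sin(2*pi*u/3)/pi**2 - 6*u*cos(2*pi*u/3)/pi + 9*sin(2*pi*u/3)/pi**2 - 9*cos(2*pi*u/3)/(2*pi) + 27*cos(2*pi*u/3)/(2*pi**3); evaluating from -3 to 3: ∫_{-3}^{3} (2*u**2 + 4*u + 3) sin(2*pi*u/3) du = (9*(3 - 11*pi**2)/(2*pi**3)) - (27*(1 - pi**2)/(2*pi**3)) = -36/pi.
Hence Im(c_{2}) = (-1/6)·(-36/pi) = 6/pi.

6/pi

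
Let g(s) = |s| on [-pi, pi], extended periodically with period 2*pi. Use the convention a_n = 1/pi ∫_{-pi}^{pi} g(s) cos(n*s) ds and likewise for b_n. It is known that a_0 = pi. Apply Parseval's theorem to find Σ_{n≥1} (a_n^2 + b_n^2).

pi**2/6

Parseval: a_0^2/2 + Σ_{n≥1} (a_n^2+b_n^2) = 1/pi ∫_{-pi}^{pi} g(s)^2 ds = 2*pi**2/3.
Subtract a_0^2/2 = pi**2/2: Σ (a_n^2+b_n^2) = pi**2/6.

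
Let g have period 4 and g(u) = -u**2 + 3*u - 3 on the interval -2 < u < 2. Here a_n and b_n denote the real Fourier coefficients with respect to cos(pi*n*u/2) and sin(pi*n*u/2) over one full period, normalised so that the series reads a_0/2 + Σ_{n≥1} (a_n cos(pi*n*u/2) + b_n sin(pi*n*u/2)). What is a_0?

-26/3

a_0 = 1/2 ∫_{-2}^{2} g(u) du = 1/2 · (-52/3) = -26/3.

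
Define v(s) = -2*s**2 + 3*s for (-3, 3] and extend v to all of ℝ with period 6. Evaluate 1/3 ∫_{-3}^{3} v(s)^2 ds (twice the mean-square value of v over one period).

1/3 ∫_{-3}^{3} v(s)^2 ds = 1/3 · (2754/5) = 918/5.

918/5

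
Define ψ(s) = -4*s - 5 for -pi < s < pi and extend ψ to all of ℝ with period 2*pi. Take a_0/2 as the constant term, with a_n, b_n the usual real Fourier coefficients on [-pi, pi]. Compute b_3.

b_3 = 1/pi ∫_{-pi}^{pi} ψ(s) sin(3*s) ds.
Integrating by parts (boundary term plus one more integral), an antiderivative of (-4*s - 5) sin(3*s) is 4*s*cos(3*s)/3 - 4*sin(3*s)/9 + 5*cos(3*s)/3; evaluating from -pi to pi: ∫_{-pi}^{pi} (-4*s - 5) sin(3*s) ds = (-4*pi/3 - 5/3) - (-5/3 + 4*pi/3) = -8*pi/3.
Hence b_3 = (1/pi)·(-8*pi/3) = -8/3.

-8/3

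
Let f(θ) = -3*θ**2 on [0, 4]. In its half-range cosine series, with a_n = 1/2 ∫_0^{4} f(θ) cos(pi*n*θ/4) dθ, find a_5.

192/(25*pi**2)

a_5 = 1/2 ∫_0^{4} (-3*θ**2) cos(5*pi*θ/4) dθ.
Integrating by parts twice (tabular method), an antiderivative of (-3*θ**2) cos(5*pi*θ/4) is -12*θ**2*sin(5*pi*θ/4)/(5*pi) - 96*θ*cos(5*pi*θ/4)/(25*pi**2) + 384*sin(5*pi*θ/4)/(125*pi**3); evaluating from 0 to 4: ∫_{0}^{4} (-3*θ**2) cos(5*pi*θ/4) dθ = (384/(25*pi**2)) - (0) = 384/(25*pi**2).
Hence a_5 = (1/2)·(384/(25*pi**2)) = 192/(25*pi**2).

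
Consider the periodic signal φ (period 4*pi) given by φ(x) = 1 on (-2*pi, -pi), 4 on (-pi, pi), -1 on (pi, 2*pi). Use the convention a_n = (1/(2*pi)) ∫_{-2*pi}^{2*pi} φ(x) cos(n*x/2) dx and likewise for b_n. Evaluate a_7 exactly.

-8/(7*pi)

a_7 = (1/(2*pi)) ∫_{-2*pi}^{2*pi} φ(x) cos(7*x/2) dx.
Split the integral at the breakpoints.
Directly, an antiderivative of (1) cos(7*x/2) is 2*sin(7*x/2)/7; evaluating from -2*pi to -pi: ∫_{-2*pi}^{-pi} (1) cos(7*x/2) dx = (2/7) - (0) = 2/7.
Directly, an antiderivative of (4) cos(7*x/2) is 8*sin(7*x/2)/7; evaluating from -pi to pi: ∫_{-pi}^{pi} (4) cos(7*x/2) dx = (-8/7) - (8/7) = -16/7.
Directly, an antiderivative of (-1) cos(7*x/2) is -2*sin(7*x/2)/7; evaluating from pi to 2*pi: ∫_{pi}^{2*pi} (-1) cos(7*x/2) dx = (0) - (2/7) = -2/7.
Summing the pieces and multiplying by (1/(2*pi)) gives a_7 = -8/(7*pi).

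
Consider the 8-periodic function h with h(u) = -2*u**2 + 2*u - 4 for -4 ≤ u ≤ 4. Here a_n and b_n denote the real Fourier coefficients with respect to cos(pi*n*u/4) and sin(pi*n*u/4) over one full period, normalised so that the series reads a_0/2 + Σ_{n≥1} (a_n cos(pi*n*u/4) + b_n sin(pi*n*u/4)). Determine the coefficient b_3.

16/(3*pi)

b_3 = 1/4 ∫_{-4}^{4} h(u) sin(3*pi*u/4) du.
Integrating by parts twice (tabular method), an antiderivative of (-2*u**2 + 2*u - 4) sin(3*pi*u/4) is 8*u**2*cos(3*pi*u/4)/(3*pi) - 64*u*sin(3*pi*u/4)/(9*pi**2) - 8*u*cos(3*pi*u/4)/(3*pi) + 32*sin(3*pi*u/4)/(9*pi**2) - 256*cos(3*pi*u/4)/(27*pi**3) + 16*cos(3*pi*u/4)/(3*pi); evaluating from -4 to 4: ∫_{-4}^{4} (-2*u**2 + 2*u - 4) sin(3*pi*u/4) du = (16*(16 - 63*pi**2)/(27*pi**3)) - (16*(16 - 99*pi**2)/(27*pi**3)) = 64/(3*pi).
Hence b_3 = (1/4)·(64/(3*pi)) = 16/(3*pi).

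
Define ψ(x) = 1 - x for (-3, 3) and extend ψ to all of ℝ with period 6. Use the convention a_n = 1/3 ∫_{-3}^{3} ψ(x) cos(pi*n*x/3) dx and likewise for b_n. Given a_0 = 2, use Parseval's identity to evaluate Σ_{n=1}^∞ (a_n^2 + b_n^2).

Parseval: a_0^2/2 + Σ_{n≥1} (a_n^2+b_n^2) = 1/3 ∫_{-3}^{3} ψ(x)^2 dx = 8.
Subtract a_0^2/2 = 2: Σ (a_n^2+b_n^2) = 6.

6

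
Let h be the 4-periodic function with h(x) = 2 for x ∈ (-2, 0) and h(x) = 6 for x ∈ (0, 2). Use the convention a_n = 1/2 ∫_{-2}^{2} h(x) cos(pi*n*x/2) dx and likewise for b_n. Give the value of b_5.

b_5 = 1/2 ∫_{-2}^{2} h(x) sin(5*pi*x/2) dx.
Split the integral at the breakpoints.
Directly, an antiderivative of (2) sin(5*pi*x/2) is -4*cos(5*pi*x/2)/(5*pi); evaluating from -2 to 0: ∫_{-2}^{0} (2) sin(5*pi*x/2) dx = (-4/(5*pi)) - (4/(5*pi)) = -8/(5*pi).
Directly, an antiderivative of (6) sin(5*pi*x/2) is -12*cos(5*pi*x/2)/(5*pi); evaluating from 0 to 2: ∫_{0}^{2} (6) sin(5*pi*x/2) dx = (12/(5*pi)) - (-12/(5*pi)) = 24/(5*pi).
Summing the pieces and multiplying by (1/2) gives b_5 = 8/(5*pi).

8/(5*pi)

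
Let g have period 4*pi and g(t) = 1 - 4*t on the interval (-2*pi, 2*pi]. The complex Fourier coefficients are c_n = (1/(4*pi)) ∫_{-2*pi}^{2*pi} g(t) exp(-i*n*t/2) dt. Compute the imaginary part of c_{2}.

Since g is real-valued, Im(c_{2}) = -(1/(4*pi)) ∫_{-2*pi}^{2*pi} g(t) sin(t) dt = -b_{2}/2.
Integrating by parts (boundary term plus one more integral), an antiderivative of (1 - 4*t) sin(t) is 4*t*cos(t) - 4*sin(t) - cos(t); evaluating from -2*pi to 2*pi: ∫_{-2*pi}^{2*pi} (1 - 4*t) sin(t) dt = (-1 + 8*pi) - (-8*pi - 1) = 16*pi.
Hence Im(c_{2}) = (-1/(4*pi))·(16*pi) = -4.

-4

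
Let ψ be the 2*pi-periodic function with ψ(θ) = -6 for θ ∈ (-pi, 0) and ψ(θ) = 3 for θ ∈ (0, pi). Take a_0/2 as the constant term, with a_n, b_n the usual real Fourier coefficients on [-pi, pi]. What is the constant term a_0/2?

a_0 = 1/pi ∫_{-pi}^{pi} ψ(θ) dθ = 1/pi · (-3*pi) = -3.
So the constant term a_0/2 = -3/2.

-3/2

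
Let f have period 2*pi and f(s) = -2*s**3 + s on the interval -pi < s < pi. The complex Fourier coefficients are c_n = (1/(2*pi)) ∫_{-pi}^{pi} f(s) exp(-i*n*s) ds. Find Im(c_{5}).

Since f is real-valued, Im(c_{5}) = -(1/(2*pi)) ∫_{-pi}^{pi} f(s) sin(5*s) ds = -b_{5}/2.
f is odd and sin(5*s) is odd, so the integrand is even: ∫_{-pi}^{pi} f(s) sin(5*s) ds = 2∫_0^{pi} f(s) sin(5*s) ds.
Integrating by parts three times (tabular method), an antiderivative of (-2*s**3 + s) sin(5*s) is 2*s**3*cos(5*s)/5 - 6*s**2*sin(5*s)/25 - 37*s*cos(5*s)/125 + 37*sin(5*s)/625; evaluating from 0 to pi: ∫_{0}^{pi} (-2*s**3 + s) sin(5*s) ds = (pi*(37 - 50*pi**2)/125) - (0) = pi*(37 - 50*pi**2)/125.
So ∫_{-pi}^{pi} f(s) sin(5*s) ds = 2*pi*(37 - 50*pi**2)/125.
Hence Im(c_{5}) = (-1/(2*pi))·(2*pi*(37 - 50*pi**2)/125) = -37/125 + 2*pi**2/5.

-37/125 + 2*pi**2/5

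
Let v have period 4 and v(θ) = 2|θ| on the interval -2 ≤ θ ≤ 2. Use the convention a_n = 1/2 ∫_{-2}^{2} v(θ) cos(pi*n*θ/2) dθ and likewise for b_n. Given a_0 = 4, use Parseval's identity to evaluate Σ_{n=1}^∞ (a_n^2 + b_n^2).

Parseval: a_0^2/2 + Σ_{n≥1} (a_n^2+b_n^2) = 1/2 ∫_{-2}^{2} v(θ)^2 dθ = 32/3.
Subtract a_0^2/2 = 8: Σ (a_n^2+b_n^2) = 8/3.

8/3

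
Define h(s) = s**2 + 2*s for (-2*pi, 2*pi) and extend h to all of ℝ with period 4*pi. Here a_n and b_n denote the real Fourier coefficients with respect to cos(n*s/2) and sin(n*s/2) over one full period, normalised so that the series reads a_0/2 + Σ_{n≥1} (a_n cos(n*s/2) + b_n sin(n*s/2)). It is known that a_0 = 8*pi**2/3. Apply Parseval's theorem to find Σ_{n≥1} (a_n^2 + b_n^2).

Parseval: a_0^2/2 + Σ_{n≥1} (a_n^2+b_n^2) = (1/(2*pi)) ∫_{-2*pi}^{2*pi} h(s)^2 ds = 32*pi**2*(5 + 3*pi**2)/15.
Subtract a_0^2/2 = 32*pi**4/9: Σ (a_n^2+b_n^2) = 32*pi**2*(15 + 4*pi**2)/45.

32*pi**2*(15 + 4*pi**2)/45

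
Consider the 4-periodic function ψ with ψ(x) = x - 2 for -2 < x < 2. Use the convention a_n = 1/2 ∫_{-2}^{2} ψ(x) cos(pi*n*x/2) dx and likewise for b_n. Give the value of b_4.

b_4 = 1/2 ∫_{-2}^{2} ψ(x) sin(2*pi*x) dx.
Integrating by parts (boundary term plus one more integral), an antiderivative of (x - 2) sin(2*pi*x) is -x*cos(2*pi*x)/(2*pi) + sin(2*pi*x)/(4*pi**2) + cos(2*pi*x)/pi; evaluating from -2 to 2: ∫_{-2}^{2} (x - 2) sin(2*pi*x) dx = (0) - (2/pi) = -2/pi.
Hence b_4 = (1/2)·(-2/pi) = -1/pi.

-1/pi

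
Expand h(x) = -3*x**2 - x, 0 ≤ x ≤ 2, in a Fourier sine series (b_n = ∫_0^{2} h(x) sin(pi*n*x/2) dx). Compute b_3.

4*(8 - 21*pi**2)/(9*pi**3)

b_3 = ∫_0^{2} (-3*x**2 - x) sin(3*pi*x/2) dx.
Integrating by parts twice (tabular method), an antiderivative of (-3*x**2 - x) sin(3*pi*x/2) is 2*x**2*cos(3*pi*x/2)/pi - 8*x*sin(3*pi*x/2)/(3*pi**2) + 2*x*cos(3*pi*x/2)/(3*pi) - 4*sin(3*pi*x/2)/(9*pi**2) - 16*cos(3*pi*x/2)/(9*pi**3); evaluating from 0 to 2: ∫_{0}^{2} (-3*x**2 - x) sin(3*pi*x/2) dx = (4*(4 - 21*pi**2)/(9*pi**3)) - (-16/(9*pi**3)) = 4*(8 - 21*pi**2)/(9*pi**3).
Hence b_3 = 4*(8 - 21*pi**2)/(9*pi**3).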